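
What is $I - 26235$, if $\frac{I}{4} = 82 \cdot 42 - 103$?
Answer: $-12871$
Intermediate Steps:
$I = 13364$ ($I = 4 \left(82 \cdot 42 - 103\right) = 4 \left(3444 - 103\right) = 4 \cdot 3341 = 13364$)
$I - 26235 = 13364 - 26235 = -12871$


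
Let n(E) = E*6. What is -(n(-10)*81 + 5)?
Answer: 4855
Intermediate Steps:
n(E) = 6*E
-(n(-10)*81 + 5) = -((6*(-10))*81 + 5) = -(-60*81 + 5) = -(-4860 + 5) = -1*(-4855) = 4855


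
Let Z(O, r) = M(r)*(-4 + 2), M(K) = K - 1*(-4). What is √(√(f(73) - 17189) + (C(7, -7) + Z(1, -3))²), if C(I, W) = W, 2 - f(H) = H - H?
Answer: √(81 + I*√17187) ≈ 10.842 + 6.0458*I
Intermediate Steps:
f(H) = 2 (f(H) = 2 - (H - H) = 2 - 1*0 = 2 + 0 = 2)
M(K) = 4 + K (M(K) = K + 4 = 4 + K)
Z(O, r) = -8 - 2*r (Z(O, r) = (4 + r)*(-4 + 2) = (4 + r)*(-2) = -8 - 2*r)
√(√(f(73) - 17189) + (C(7, -7) + Z(1, -3))²) = √(√(2 - 17189) + (-7 + (-8 - 2*(-3)))²) = √(√(-17187) + (-7 + (-8 + 6))²) = √(I*√17187 + (-7 - 2)²) = √(I*√17187 + (-9)²) = √(I*√17187 + 81) = √(81 + I*√17187)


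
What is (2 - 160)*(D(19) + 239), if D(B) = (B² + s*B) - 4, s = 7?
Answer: -115182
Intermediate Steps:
D(B) = -4 + B² + 7*B (D(B) = (B² + 7*B) - 4 = -4 + B² + 7*B)
(2 - 160)*(D(19) + 239) = (2 - 160)*((-4 + 19² + 7*19) + 239) = -158*((-4 + 361 + 133) + 239) = -158*(490 + 239) = -158*729 = -115182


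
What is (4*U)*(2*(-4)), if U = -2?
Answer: 64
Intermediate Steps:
(4*U)*(2*(-4)) = (4*(-2))*(2*(-4)) = -8*(-8) = 64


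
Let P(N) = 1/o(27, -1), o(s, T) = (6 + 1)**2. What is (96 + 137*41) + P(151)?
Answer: 279938/49 ≈ 5713.0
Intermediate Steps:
o(s, T) = 49 (o(s, T) = 7**2 = 49)
P(N) = 1/49
(96 + 137*41) + P(151) = (96 + 137*41) + 1/49 = (96 + 5617) + 1/49 = 5713 + 1/49 = 279938/49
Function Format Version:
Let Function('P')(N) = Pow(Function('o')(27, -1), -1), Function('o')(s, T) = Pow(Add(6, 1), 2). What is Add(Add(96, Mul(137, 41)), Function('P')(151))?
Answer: Rational(279938, 49) ≈ 5713.0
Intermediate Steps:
Function('o')(s, T) = 49 (Function('o')(s, T) = Pow(7, 2) = 49)
Function('P')(N) = Rational(1, 49) (Function('P')(N) = Pow(49, -1) = Rational(1, 49))
Add(Add(96, Mul(137, 41)), Function('P')(151)) = Add(Add(96, Mul(137, 41)), Rational(1, 49)) = Add(Add(96, 5617), Rational(1, 49)) = Add(5713, Rational(1, 49)) = Rational(279938, 49)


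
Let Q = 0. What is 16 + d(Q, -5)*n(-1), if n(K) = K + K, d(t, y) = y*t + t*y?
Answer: 16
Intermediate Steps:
d(t, y) = 2*t*y (d(t, y) = t*y + t*y = 2*t*y)
n(K) = 2*K
16 + d(Q, -5)*n(-1) = 16 + (2*0*(-5))*(2*(-1)) = 16 + 0*(-2) = 16 + 0 = 16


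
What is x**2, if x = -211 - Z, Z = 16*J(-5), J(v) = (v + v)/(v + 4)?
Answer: 137641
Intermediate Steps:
J(v) = 2*v/(4 + v) (J(v) = (2*v)/(4 + v) = 2*v/(4 + v))
Z = 160 (Z = 16*(2*(-5)/(4 - 5)) = 16*(2*(-5)/(-1)) = 16*(2*(-5)*(-1)) = 16*10 = 160)
x = -371 (x = -211 - 1*160 = -211 - 160 = -371)
x**2 = (-371)**2 = 137641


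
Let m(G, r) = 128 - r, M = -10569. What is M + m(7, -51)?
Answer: -10390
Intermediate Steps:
M + m(7, -51) = -10569 + (128 - 1*(-51)) = -10569 + (128 + 51) = -10569 + 179 = -10390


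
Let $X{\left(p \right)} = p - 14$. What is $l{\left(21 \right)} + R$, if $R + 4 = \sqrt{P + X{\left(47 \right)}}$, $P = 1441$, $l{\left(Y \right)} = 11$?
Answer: $7 + \sqrt{1474} \approx 45.393$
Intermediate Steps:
$X{\left(p \right)} = -14 + p$ ($X{\left(p \right)} = p - 14 = -14 + p$)
$R = -4 + \sqrt{1474}$ ($R = -4 + \sqrt{1441 + \left(-14 + 47\right)} = -4 + \sqrt{1441 + 33} = -4 + \sqrt{1474} \approx 34.393$)
$l{\left(21 \right)} + R = 11 - \left(4 - \sqrt{1474}\right) = 7 + \sqrt{1474}$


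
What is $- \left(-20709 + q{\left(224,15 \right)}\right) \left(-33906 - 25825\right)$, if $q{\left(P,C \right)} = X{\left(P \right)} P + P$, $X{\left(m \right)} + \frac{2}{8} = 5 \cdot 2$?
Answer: $-1093137031$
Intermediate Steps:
$X{\left(m \right)} = \frac{39}{4}$ ($X{\left(m \right)} = - \frac{1}{4} + 5 \cdot 2 = - \frac{1}{4} + 10 = \frac{39}{4}$)
$q{\left(P,C \right)} = \frac{43 P}{4}$ ($q{\left(P,C \right)} = \frac{39 P}{4} + P = \frac{43 P}{4}$)
$- \left(-20709 + q{\left(224,15 \right)}\right) \left(-33906 - 25825\right) = - \left(-20709 + \frac{43}{4} \cdot 224\right) \left(-33906 - 25825\right) = - \left(-20709 + 2408\right) \left(-59731\right) = - \left(-18301\right) \left(-59731\right) = \left(-1\right) 1093137031 = -1093137031$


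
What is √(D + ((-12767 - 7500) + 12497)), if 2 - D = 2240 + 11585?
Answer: I*√21593 ≈ 146.95*I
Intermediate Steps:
D = -13823 (D = 2 - (2240 + 11585) = 2 - 1*13825 = 2 - 13825 = -13823)
√(D + ((-12767 - 7500) + 12497)) = √(-13823 + ((-12767 - 7500) + 12497)) = √(-13823 + (-20267 + 12497)) = √(-13823 - 7770) = √(-21593) = I*√21593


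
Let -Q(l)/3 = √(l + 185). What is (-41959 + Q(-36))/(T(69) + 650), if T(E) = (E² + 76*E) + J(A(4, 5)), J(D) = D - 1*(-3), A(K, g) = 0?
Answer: -41959/10658 - 3*√149/10658 ≈ -3.9403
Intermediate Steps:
J(D) = 3 + D (J(D) = D + 3 = 3 + D)
T(E) = 3 + E² + 76*E (T(E) = (E² + 76*E) + (3 + 0) = (E² + 76*E) + 3 = 3 + E² + 76*E)
Q(l) = -3*√(185 + l) (Q(l) = -3*√(l + 185) = -3*√(185 + l))
(-41959 + Q(-36))/(T(69) + 650) = (-41959 - 3*√(185 - 36))/((3 + 69² + 76*69) + 650) = (-41959 - 3*√149)/((3 + 4761 + 5244) + 650) = (-41959 - 3*√149)/(10008 + 650) = (-41959 - 3*√149)/10658 = (-41959 - 3*√149)*(1/10658) = -41959/10658 - 3*√149/10658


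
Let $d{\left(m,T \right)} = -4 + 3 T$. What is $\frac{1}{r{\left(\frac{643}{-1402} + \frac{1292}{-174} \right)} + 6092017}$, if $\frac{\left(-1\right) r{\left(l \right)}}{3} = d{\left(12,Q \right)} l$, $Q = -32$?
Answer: $\frac{20329}{123796531943} \approx 1.6421 \cdot 10^{-7}$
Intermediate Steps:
$r{\left(l \right)} = 300 l$ ($r{\left(l \right)} = - 3 \left(-4 + 3 \left(-32\right)\right) l = - 3 \left(-4 - 96\right) l = - 3 \left(- 100 l\right) = 300 l$)
$\frac{1}{r{\left(\frac{643}{-1402} + \frac{1292}{-174} \right)} + 6092017} = \frac{1}{300 \left(\frac{643}{-1402} + \frac{1292}{-174}\right) + 6092017} = \frac{1}{300 \left(643 \left(- \frac{1}{1402}\right) + 1292 \left(- \frac{1}{174}\right)\right) + 6092017} = \frac{1}{300 \left(- \frac{643}{1402} - \frac{646}{87}\right) + 6092017} = \frac{1}{300 \left(- \frac{961633}{121974}\right) + 6092017} = \frac{1}{- \frac{48081650}{20329} + 6092017} = \frac{1}{\frac{123796531943}{20329}} = \frac{20329}{123796531943}$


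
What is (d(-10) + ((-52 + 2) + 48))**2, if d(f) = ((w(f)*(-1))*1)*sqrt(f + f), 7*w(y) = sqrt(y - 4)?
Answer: 68/7 - 8*sqrt(70)/7 ≈ 0.15246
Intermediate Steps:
w(y) = sqrt(-4 + y)/7 (w(y) = sqrt(y - 4)/7 = sqrt(-4 + y)/7)
d(f) = -sqrt(2)*sqrt(f)*sqrt(-4 + f)/7 (d(f) = (((sqrt(-4 + f)/7)*(-1))*1)*sqrt(f + f) = (-sqrt(-4 + f)/7*1)*sqrt(2*f) = (-sqrt(-4 + f)/7)*(sqrt(2)*sqrt(f)) = -sqrt(2)*sqrt(f)*sqrt(-4 + f)/7)
(d(-10) + ((-52 + 2) + 48))**2 = (-sqrt(2)*sqrt(-10)*sqrt(-4 - 10)/7 + ((-52 + 2) + 48))**2 = (-sqrt(2)*I*sqrt(10)*sqrt(-14)/7 + (-50 + 48))**2 = (-sqrt(2)*I*sqrt(10)*I*sqrt(14)/7 - 2)**2 = (2*sqrt(70)/7 - 2)**2 = (-2 + 2*sqrt(70)/7)**2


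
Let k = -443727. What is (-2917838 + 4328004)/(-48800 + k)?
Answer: -1410166/492527 ≈ -2.8631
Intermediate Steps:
(-2917838 + 4328004)/(-48800 + k) = (-2917838 + 4328004)/(-48800 - 443727) = 1410166/(-492527) = 1410166*(-1/492527) = -1410166/492527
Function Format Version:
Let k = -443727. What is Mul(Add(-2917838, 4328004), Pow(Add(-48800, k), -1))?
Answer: Rational(-1410166, 492527) ≈ -2.8631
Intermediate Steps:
Mul(Add(-2917838, 4328004), Pow(Add(-48800, k), -1)) = Mul(Add(-2917838, 4328004), Pow(Add(-48800, -443727), -1)) = Mul(1410166, Pow(-492527, -1)) = Mul(1410166, Rational(-1, 492527)) = Rational(-1410166, 492527)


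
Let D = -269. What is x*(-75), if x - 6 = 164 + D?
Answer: 7425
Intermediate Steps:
x = -99 (x = 6 + (164 - 269) = 6 - 105 = -99)
x*(-75) = -99*(-75) = 7425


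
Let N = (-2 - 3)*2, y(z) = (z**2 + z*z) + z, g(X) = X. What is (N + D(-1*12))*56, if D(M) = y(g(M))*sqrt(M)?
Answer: -560 + 30912*I*sqrt(3) ≈ -560.0 + 53541.0*I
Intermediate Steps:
y(z) = z + 2*z**2 (y(z) = (z**2 + z**2) + z = 2*z**2 + z = z + 2*z**2)
N = -10 (N = -5*2 = -10)
D(M) = M**(3/2)*(1 + 2*M) (D(M) = (M*(1 + 2*M))*sqrt(M) = M**(3/2)*(1 + 2*M))
(N + D(-1*12))*56 = (-10 + (-1*12)**(3/2)*(1 + 2*(-1*12)))*56 = (-10 + (-12)**(3/2)*(1 + 2*(-12)))*56 = (-10 + (-24*I*sqrt(3))*(1 - 24))*56 = (-10 - 24*I*sqrt(3)*(-23))*56 = (-10 + 552*I*sqrt(3))*56 = -560 + 30912*I*sqrt(3)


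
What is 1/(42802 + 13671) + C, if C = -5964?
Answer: -336804971/56473 ≈ -5964.0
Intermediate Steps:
1/(42802 + 13671) + C = 1/(42802 + 13671) - 5964 = 1/56473 - 5964 = -336804971/56473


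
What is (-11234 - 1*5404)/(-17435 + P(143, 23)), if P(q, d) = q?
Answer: 2773/2882 ≈ 0.96218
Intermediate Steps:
(-11234 - 1*5404)/(-17435 + P(143, 23)) = (-11234 - 1*5404)/(-17435 + 143) = (-11234 - 5404)/(-17292) = -16638*(-1/17292) = 2773/2882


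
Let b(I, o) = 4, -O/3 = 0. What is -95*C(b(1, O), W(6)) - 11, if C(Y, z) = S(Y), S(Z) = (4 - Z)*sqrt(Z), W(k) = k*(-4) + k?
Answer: -11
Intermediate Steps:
O = 0 (O = -3*0 = 0)
W(k) = -3*k (W(k) = -4*k + k = -3*k)
S(Z) = sqrt(Z)*(4 - Z)
C(Y, z) = sqrt(Y)*(4 - Y)
-95*C(b(1, O), W(6)) - 11 = -95*sqrt(4)*(4 - 1*4) - 11 = -190*(4 - 4) - 11 = -190*0 - 11 = -95*0 - 11 = 0 - 11 = -11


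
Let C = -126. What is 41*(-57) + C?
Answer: -2463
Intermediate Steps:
41*(-57) + C = 41*(-57) - 126 = -2337 - 126 = -2463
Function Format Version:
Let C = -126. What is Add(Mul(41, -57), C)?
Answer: -2463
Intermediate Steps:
Add(Mul(41, -57), C) = Add(Mul(41, -57), -126) = Add(-2337, -126) = -2463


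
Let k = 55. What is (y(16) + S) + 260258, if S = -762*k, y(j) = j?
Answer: 218364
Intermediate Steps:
S = -41910 (S = -762*55 = -41910)
(y(16) + S) + 260258 = (16 - 41910) + 260258 = -41894 + 260258 = 218364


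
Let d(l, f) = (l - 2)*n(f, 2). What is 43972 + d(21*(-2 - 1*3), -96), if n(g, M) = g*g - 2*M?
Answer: -941712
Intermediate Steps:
n(g, M) = g² - 2*M
d(l, f) = (-4 + f²)*(-2 + l) (d(l, f) = (l - 2)*(f² - 2*2) = (-2 + l)*(f² - 4) = (-2 + l)*(-4 + f²) = (-4 + f²)*(-2 + l))
43972 + d(21*(-2 - 1*3), -96) = 43972 + (-4 + (-96)²)*(-2 + 21*(-2 - 1*3)) = 43972 + (-4 + 9216)*(-2 + 21*(-2 - 3)) = 43972 + 9212*(-2 + 21*(-5)) = 43972 + 9212*(-2 - 105) = 43972 + 9212*(-107) = 43972 - 985684 = -941712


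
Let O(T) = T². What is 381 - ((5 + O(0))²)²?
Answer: -244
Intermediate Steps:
381 - ((5 + O(0))²)² = 381 - ((5 + 0²)²)² = 381 - ((5 + 0)²)² = 381 - (5²)² = 381 - 1*25² = 381 - 1*625 = 381 - 625 = -244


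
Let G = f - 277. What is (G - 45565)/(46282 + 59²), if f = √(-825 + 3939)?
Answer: -45842/49763 + 3*√346/49763 ≈ -0.92008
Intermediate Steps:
f = 3*√346 (f = √3114 = 3*√346 ≈ 55.803)
G = -277 + 3*√346 (G = 3*√346 - 277 = -277 + 3*√346 ≈ -221.20)
(G - 45565)/(46282 + 59²) = ((-277 + 3*√346) - 45565)/(46282 + 59²) = (-45842 + 3*√346)/(46282 + 3481) = (-45842 + 3*√346)/49763 = (-45842 + 3*√346)*(1/49763) = -45842/49763 + 3*√346/49763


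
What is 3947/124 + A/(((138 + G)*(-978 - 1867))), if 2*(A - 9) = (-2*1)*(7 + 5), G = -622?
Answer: 679367461/21343190 ≈ 31.831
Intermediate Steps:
A = -3 (A = 9 + ((-2*1)*(7 + 5))/2 = 9 + (-2*12)/2 = 9 + (1/2)*(-24) = 9 - 12 = -3)
3947/124 + A/(((138 + G)*(-978 - 1867))) = 3947/124 - 3*1/((-978 - 1867)*(138 - 622)) = 3947*(1/124) - 3/((-484*(-2845))) = 3947/124 - 3/1376980 = 679367461/21343190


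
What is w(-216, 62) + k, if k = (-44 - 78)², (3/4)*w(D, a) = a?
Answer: 44900/3 ≈ 14967.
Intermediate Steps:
w(D, a) = 4*a/3
k = 14884 (k = (-122)² = 14884)
w(-216, 62) + k = (4/3)*62 + 14884 = 248/3 + 14884 = 44900/3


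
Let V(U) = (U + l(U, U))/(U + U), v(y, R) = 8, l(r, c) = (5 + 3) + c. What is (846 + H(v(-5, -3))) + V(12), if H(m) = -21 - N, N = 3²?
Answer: 2452/3 ≈ 817.33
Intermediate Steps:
N = 9
l(r, c) = 8 + c
V(U) = (8 + 2*U)/(2*U) (V(U) = (U + (8 + U))/(U + U) = (8 + 2*U)/((2*U)) = (8 + 2*U)*(1/(2*U)) = (8 + 2*U)/(2*U))
H(m) = -30 (H(m) = -21 - 1*9 = -21 - 9 = -30)
(846 + H(v(-5, -3))) + V(12) = (846 - 30) + (4 + 12)/12 = 816 + (1/12)*16 = 816 + 4/3 = 2452/3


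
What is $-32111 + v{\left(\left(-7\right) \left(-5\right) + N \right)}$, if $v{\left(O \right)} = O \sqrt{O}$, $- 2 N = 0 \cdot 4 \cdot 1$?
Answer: $-32111 + 35 \sqrt{35} \approx -31904.0$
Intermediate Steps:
$N = 0$ ($N = - \frac{0 \cdot 4 \cdot 1}{2} = - \frac{0 \cdot 1}{2} = \left(- \frac{1}{2}\right) 0 = 0$)
$v{\left(O \right)} = O^{\frac{3}{2}}$
$-32111 + v{\left(\left(-7\right) \left(-5\right) + N \right)} = -32111 + \left(\left(-7\right) \left(-5\right) + 0\right)^{\frac{3}{2}} = -32111 + \left(35 + 0\right)^{\frac{3}{2}} = -32111 + 35^{\frac{3}{2}} = -32111 + 35 \sqrt{35}$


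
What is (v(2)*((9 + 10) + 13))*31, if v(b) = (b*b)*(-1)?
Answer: -3968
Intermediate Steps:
v(b) = -b² (v(b) = b²*(-1) = -b²)
(v(2)*((9 + 10) + 13))*31 = ((-1*2²)*((9 + 10) + 13))*31 = ((-1*4)*(19 + 13))*31 = -4*32*31 = -128*31 = -3968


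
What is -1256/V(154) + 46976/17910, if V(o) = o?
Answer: -3815164/689535 ≈ -5.5330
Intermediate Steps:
-1256/V(154) + 46976/17910 = -1256/154 + 46976/17910 = -1256*1/154 + 46976*(1/17910) = -628/77 + 23488/8955 = -3815164/689535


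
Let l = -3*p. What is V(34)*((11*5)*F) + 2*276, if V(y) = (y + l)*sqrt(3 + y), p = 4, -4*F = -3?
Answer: 552 + 1815*sqrt(37)/2 ≈ 6072.1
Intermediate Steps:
F = 3/4 (F = -1/4*(-3) = 3/4 ≈ 0.75000)
l = -12 (l = -3*4 = -12)
V(y) = sqrt(3 + y)*(-12 + y) (V(y) = (y - 12)*sqrt(3 + y) = (-12 + y)*sqrt(3 + y) = sqrt(3 + y)*(-12 + y))
V(34)*((11*5)*F) + 2*276 = (sqrt(3 + 34)*(-12 + 34))*((11*5)*(3/4)) + 2*276 = (sqrt(37)*22)*(55*(3/4)) + 552 = (22*sqrt(37))*(165/4) + 552 = 1815*sqrt(37)/2 + 552 = 552 + 1815*sqrt(37)/2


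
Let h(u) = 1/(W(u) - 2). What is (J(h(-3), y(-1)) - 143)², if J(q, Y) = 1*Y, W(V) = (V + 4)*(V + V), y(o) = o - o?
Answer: 20449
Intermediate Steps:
y(o) = 0
W(V) = 2*V*(4 + V) (W(V) = (4 + V)*(2*V) = 2*V*(4 + V))
h(u) = 1/(-2 + 2*u*(4 + u)) (h(u) = 1/(2*u*(4 + u) - 2) = 1/(-2 + 2*u*(4 + u)))
J(q, Y) = Y
(J(h(-3), y(-1)) - 143)² = (0 - 143)² = (-143)² = 20449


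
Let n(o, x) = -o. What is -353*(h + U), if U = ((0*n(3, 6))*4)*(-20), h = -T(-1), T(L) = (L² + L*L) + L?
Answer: 353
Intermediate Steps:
T(L) = L + 2*L² (T(L) = (L² + L²) + L = 2*L² + L = L + 2*L²)
h = -1 (h = -(-1)*(1 + 2*(-1)) = -(-1)*(1 - 2) = -(-1)*(-1) = -1*1 = -1)
U = 0 (U = ((0*(-1*3))*4)*(-20) = ((0*(-3))*4)*(-20) = (0*4)*(-20) = 0*(-20) = 0)
-353*(h + U) = -353*(-1 + 0) = -353*(-1) = 353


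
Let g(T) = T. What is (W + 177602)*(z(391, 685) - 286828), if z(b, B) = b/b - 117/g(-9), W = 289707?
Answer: -134030763526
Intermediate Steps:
z(b, B) = 14 (z(b, B) = b/b - 117/(-9) = 1 - 117*(-⅑) = 1 + 13 = 14)
(W + 177602)*(z(391, 685) - 286828) = (289707 + 177602)*(14 - 286828) = 467309*(-286814) = -134030763526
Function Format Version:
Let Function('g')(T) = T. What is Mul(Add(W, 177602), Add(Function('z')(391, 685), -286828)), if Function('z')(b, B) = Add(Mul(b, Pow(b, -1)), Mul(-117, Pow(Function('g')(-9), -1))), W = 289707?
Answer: -134030763526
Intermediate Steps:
Function('z')(b, B) = 14 (Function('z')(b, B) = Add(Mul(b, Pow(b, -1)), Mul(-117, Pow(-9, -1))) = Add(1, Mul(-117, Rational(-1, 9))) = Add(1, 13) = 14)
Mul(Add(W, 177602), Add(Function('z')(391, 685), -286828)) = Mul(Add(289707, 177602), Add(14, -286828)) = Mul(467309, -286814) = -134030763526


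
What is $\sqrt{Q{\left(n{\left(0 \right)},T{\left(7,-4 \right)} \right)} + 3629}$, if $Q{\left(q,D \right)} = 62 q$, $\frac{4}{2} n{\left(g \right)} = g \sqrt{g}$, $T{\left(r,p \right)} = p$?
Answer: $\sqrt{3629} \approx 60.241$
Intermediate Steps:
$n{\left(g \right)} = \frac{g^{\frac{3}{2}}}{2}$ ($n{\left(g \right)} = \frac{g \sqrt{g}}{2} = \frac{g^{\frac{3}{2}}}{2}$)
$\sqrt{Q{\left(n{\left(0 \right)},T{\left(7,-4 \right)} \right)} + 3629} = \sqrt{62 \frac{0^{\frac{3}{2}}}{2} + 3629} = \sqrt{62 \cdot \frac{1}{2} \cdot 0 + 3629} = \sqrt{62 \cdot 0 + 3629} = \sqrt{0 + 3629} = \sqrt{3629}$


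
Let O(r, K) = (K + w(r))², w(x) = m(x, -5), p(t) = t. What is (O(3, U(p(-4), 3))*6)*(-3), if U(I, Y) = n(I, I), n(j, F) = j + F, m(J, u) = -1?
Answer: -1458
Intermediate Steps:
w(x) = -1
n(j, F) = F + j
U(I, Y) = 2*I (U(I, Y) = I + I = 2*I)
O(r, K) = (-1 + K)² (O(r, K) = (K - 1)² = (-1 + K)²)
(O(3, U(p(-4), 3))*6)*(-3) = ((-1 + 2*(-4))²*6)*(-3) = ((-1 - 8)²*6)*(-3) = ((-9)²*6)*(-3) = (81*6)*(-3) = 486*(-3) = -1458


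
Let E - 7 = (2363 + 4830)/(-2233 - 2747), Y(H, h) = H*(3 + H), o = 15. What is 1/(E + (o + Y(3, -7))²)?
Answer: 4980/5450887 ≈ 0.00091361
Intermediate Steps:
E = 27667/4980 (E = 7 + (2363 + 4830)/(-2233 - 2747) = 7 + 7193/(-4980) = 7 + 7193*(-1/4980) = 7 - 7193/4980 = 27667/4980 ≈ 5.5556)
1/(E + (o + Y(3, -7))²) = 1/(27667/4980 + (15 + 3*(3 + 3))²) = 1/(27667/4980 + (15 + 3*6)²) = 1/(27667/4980 + (15 + 18)²) = 1/(27667/4980 + 33²) = 1/(27667/4980 + 1089) = 1/(5450887/4980) = 4980/5450887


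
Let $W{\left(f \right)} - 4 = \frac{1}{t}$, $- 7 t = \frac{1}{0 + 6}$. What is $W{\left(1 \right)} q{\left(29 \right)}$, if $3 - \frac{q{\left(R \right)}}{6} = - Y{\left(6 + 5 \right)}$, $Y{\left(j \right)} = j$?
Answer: $-3192$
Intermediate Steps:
$q{\left(R \right)} = 84$ ($q{\left(R \right)} = 18 - 6 \left(- (6 + 5)\right) = 18 - 6 \left(\left(-1\right) 11\right) = 18 - -66 = 18 + 66 = 84$)
$t = - \frac{1}{42}$ ($t = - \frac{1}{7 \left(0 + 6\right)} = - \frac{1}{7 \cdot 6} = \left(- \frac{1}{7}\right) \frac{1}{6} = - \frac{1}{42} \approx -0.02381$)
$W{\left(f \right)} = -38$ ($W{\left(f \right)} = 4 + \frac{1}{- \frac{1}{42}} = 4 - 42 = -38$)
$W{\left(1 \right)} q{\left(29 \right)} = \left(-38\right) 84 = -3192$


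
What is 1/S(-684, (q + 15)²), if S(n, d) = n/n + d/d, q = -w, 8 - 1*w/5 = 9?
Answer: ½ ≈ 0.50000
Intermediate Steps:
w = -5 (w = 40 - 5*9 = 40 - 45 = -5)
q = 5 (q = -1*(-5) = 5)
S(n, d) = 2 (S(n, d) = 1 + 1 = 2)
1/S(-684, (q + 15)²) = 1/2 = ½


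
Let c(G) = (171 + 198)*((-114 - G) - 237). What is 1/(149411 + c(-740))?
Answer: 1/292952 ≈ 3.4135e-6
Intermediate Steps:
c(G) = -129519 - 369*G (c(G) = 369*(-351 - G) = -129519 - 369*G)
1/(149411 + c(-740)) = 1/(149411 + (-129519 - 369*(-740))) = 1/(149411 + (-129519 + 273060)) = 1/(149411 + 143541) = 1/292952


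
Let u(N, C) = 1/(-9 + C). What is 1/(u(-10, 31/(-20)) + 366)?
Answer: 211/77206 ≈ 0.0027329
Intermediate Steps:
1/(u(-10, 31/(-20)) + 366) = 1/(1/(-9 + 31/(-20)) + 366) = 1/(1/(-9 + 31*(-1/20)) + 366) = 1/(1/(-9 - 31/20) + 366) = 1/(1/(-211/20) + 366) = 1/(-20/211 + 366) = 1/(77206/211) = 211/77206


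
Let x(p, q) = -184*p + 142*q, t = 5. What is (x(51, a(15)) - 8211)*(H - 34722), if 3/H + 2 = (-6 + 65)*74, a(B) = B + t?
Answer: 2235778007775/4364 ≈ 5.1232e+8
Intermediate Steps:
a(B) = 5 + B (a(B) = B + 5 = 5 + B)
H = 3/4364 (H = 3/(-2 + (-6 + 65)*74) = 3/(-2 + 59*74) = 3/(-2 + 4366) = 3/4364 ≈ 0.00068744)
(x(51, a(15)) - 8211)*(H - 34722) = ((-184*51 + 142*(5 + 15)) - 8211)*(3/4364 - 34722) = ((-9384 + 142*20) - 8211)*(-151526805/4364) = ((-9384 + 2840) - 8211)*(-151526805/4364) = (-6544 - 8211)*(-151526805/4364) = -14755*(-151526805/4364) = 2235778007775/4364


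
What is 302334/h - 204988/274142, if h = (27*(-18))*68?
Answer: -439494563/44411004 ≈ -9.8961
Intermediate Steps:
h = -33048 (h = -486*68 = -33048)
302334/h - 204988/274142 = 302334/(-33048) - 204988/274142 = 302334*(-1/33048) - 204988*1/274142 = -50389/5508 - 102494/137071 = -439494563/44411004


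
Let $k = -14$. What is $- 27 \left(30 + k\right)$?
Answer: $-432$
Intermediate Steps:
$- 27 \left(30 + k\right) = - 27 \left(30 - 14\right) = \left(-27\right) 16 = -432$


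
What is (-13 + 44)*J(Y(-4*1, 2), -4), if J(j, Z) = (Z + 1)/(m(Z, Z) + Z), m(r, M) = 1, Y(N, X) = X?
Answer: 31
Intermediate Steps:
J(j, Z) = 1 (J(j, Z) = (Z + 1)/(1 + Z) = (1 + Z)/(1 + Z) = 1)
(-13 + 44)*J(Y(-4*1, 2), -4) = (-13 + 44)*1 = 31*1 = 31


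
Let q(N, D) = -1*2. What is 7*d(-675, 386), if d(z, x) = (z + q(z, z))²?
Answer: 3208303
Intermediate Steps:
q(N, D) = -2
d(z, x) = (-2 + z)² (d(z, x) = (z - 2)² = (-2 + z)²)
7*d(-675, 386) = 7*(-2 - 675)² = 7*(-677)² = 7*458329 = 3208303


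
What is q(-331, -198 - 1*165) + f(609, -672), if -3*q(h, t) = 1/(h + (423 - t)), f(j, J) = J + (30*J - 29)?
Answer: -28475266/1365 ≈ -20861.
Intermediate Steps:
f(j, J) = -29 + 31*J (f(j, J) = J + (-29 + 30*J) = -29 + 31*J)
q(h, t) = -1/(3*(423 + h - t)) (q(h, t) = -1/(3*(h + (423 - t))) = -1/(3*(423 + h - t)))
q(-331, -198 - 1*165) + f(609, -672) = 1/(3*(-423 + (-198 - 1*165) - 1*(-331))) + (-29 + 31*(-672)) = 1/(3*(-423 + (-198 - 165) + 331)) + (-29 - 20832) = 1/(3*(-423 - 363 + 331)) - 20861 = (1/3)/(-455) - 20861 = (1/3)*(-1/455) - 20861 = -1/1365 - 20861 = -28475266/1365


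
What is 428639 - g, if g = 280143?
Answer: 148496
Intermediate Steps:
428639 - g = 428639 - 1*280143 = 428639 - 280143 = 148496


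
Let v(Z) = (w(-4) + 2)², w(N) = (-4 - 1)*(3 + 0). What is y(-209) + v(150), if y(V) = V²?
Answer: 43850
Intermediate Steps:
w(N) = -15 (w(N) = -5*3 = -15)
v(Z) = 169 (v(Z) = (-15 + 2)² = (-13)² = 169)
y(-209) + v(150) = (-209)² + 169 = 43681 + 169 = 43850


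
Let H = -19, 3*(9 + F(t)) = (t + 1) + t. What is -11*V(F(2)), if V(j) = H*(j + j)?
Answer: -9196/3 ≈ -3065.3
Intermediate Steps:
F(t) = -26/3 + 2*t/3 (F(t) = -9 + ((t + 1) + t)/3 = -9 + ((1 + t) + t)/3 = -9 + (1 + 2*t)/3 = -9 + (⅓ + 2*t/3) = -26/3 + 2*t/3)
V(j) = -38*j (V(j) = -19*(j + j) = -38*j)
-11*V(F(2)) = -(-418)*(-26/3 + (⅔)*2) = -(-418)*(-26/3 + 4/3) = -(-418)*(-22)/3 = -11*836/3 = -9196/3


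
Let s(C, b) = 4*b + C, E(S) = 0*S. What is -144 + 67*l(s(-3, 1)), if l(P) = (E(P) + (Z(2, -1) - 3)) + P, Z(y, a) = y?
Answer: -144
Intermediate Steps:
E(S) = 0
s(C, b) = C + 4*b
l(P) = -1 + P (l(P) = (0 + (2 - 3)) + P = (0 - 1) + P = -1 + P)
-144 + 67*l(s(-3, 1)) = -144 + 67*(-1 + (-3 + 4*1)) = -144 + 67*(-1 + (-3 + 4)) = -144 + 67*(-1 + 1) = -144 + 67*0 = -144 + 0 = -144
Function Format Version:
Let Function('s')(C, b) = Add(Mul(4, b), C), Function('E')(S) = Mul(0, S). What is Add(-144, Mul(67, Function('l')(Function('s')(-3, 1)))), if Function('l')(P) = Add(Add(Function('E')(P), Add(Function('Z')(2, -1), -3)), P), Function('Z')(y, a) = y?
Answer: -144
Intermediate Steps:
Function('E')(S) = 0
Function('s')(C, b) = Add(C, Mul(4, b))
Function('l')(P) = Add(-1, P) (Function('l')(P) = Add(Add(0, Add(2, -3)), P) = Add(Add(0, -1), P) = Add(-1, P))
Add(-144, Mul(67, Function('l')(Function('s')(-3, 1)))) = Add(-144, Mul(67, Add(-1, Add(-3, Mul(4, 1))))) = Add(-144, Mul(67, Add(-1, Add(-3, 4)))) = Add(-144, Mul(67, Add(-1, 1))) = Add(-144, Mul(67, 0)) = Add(-144, 0) = -144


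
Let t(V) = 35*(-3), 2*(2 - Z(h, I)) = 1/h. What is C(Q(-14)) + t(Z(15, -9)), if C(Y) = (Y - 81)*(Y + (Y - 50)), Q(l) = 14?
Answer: 1369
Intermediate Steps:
Z(h, I) = 2 - 1/(2*h)
t(V) = -105
C(Y) = (-81 + Y)*(-50 + 2*Y) (C(Y) = (-81 + Y)*(Y + (-50 + Y)) = (-81 + Y)*(-50 + 2*Y))
C(Q(-14)) + t(Z(15, -9)) = (4050 - 212*14 + 2*14²) - 105 = (4050 - 2968 + 2*196) - 105 = (4050 - 2968 + 392) - 105 = 1474 - 105 = 1369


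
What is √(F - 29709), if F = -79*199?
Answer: I*√45430 ≈ 213.14*I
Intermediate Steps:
F = -15721
√(F - 29709) = √(-15721 - 29709) = √(-45430) = I*√45430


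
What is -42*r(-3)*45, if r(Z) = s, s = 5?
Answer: -9450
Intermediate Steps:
r(Z) = 5
-42*r(-3)*45 = -42*5*45 = -210*45 = -9450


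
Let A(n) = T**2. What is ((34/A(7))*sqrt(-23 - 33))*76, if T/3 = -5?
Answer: 5168*I*sqrt(14)/225 ≈ 85.942*I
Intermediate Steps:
T = -15 (T = 3*(-5) = -15)
A(n) = 225 (A(n) = (-15)**2 = 225)
((34/A(7))*sqrt(-23 - 33))*76 = ((34/225)*sqrt(-23 - 33))*76 = ((34*(1/225))*sqrt(-56))*76 = (34*(2*I*sqrt(14))/225)*76 = (68*I*sqrt(14)/225)*76 = 5168*I*sqrt(14)/225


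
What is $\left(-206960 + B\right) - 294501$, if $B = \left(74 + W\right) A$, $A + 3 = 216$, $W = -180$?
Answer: $-524039$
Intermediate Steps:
$A = 213$ ($A = -3 + 216 = 213$)
$B = -22578$ ($B = \left(74 - 180\right) 213 = \left(-106\right) 213 = -22578$)
$\left(-206960 + B\right) - 294501 = \left(-206960 - 22578\right) - 294501 = -229538 - 294501 = -524039$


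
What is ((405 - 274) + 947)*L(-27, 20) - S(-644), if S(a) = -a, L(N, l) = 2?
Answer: 1512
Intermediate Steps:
((405 - 274) + 947)*L(-27, 20) - S(-644) = ((405 - 274) + 947)*2 - (-1)*(-644) = (131 + 947)*2 - 1*644 = 1078*2 - 644 = 2156 - 644 = 1512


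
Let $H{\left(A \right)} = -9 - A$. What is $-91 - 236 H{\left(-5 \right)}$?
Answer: $853$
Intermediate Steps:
$-91 - 236 H{\left(-5 \right)} = -91 - 236 \left(-9 - -5\right) = -91 - 236 \left(-9 + 5\right) = -91 - -944 = -91 + 944 = 853$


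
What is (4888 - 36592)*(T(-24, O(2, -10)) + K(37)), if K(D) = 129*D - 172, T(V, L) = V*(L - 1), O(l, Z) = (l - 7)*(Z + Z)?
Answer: -70541400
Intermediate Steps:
O(l, Z) = 2*Z*(-7 + l) (O(l, Z) = (-7 + l)*(2*Z) = 2*Z*(-7 + l))
T(V, L) = V*(-1 + L)
K(D) = -172 + 129*D
(4888 - 36592)*(T(-24, O(2, -10)) + K(37)) = (4888 - 36592)*(-24*(-1 + 2*(-10)*(-7 + 2)) + (-172 + 129*37)) = -31704*(-24*(-1 + 2*(-10)*(-5)) + (-172 + 4773)) = -31704*(-24*(-1 + 100) + 4601) = -31704*(-24*99 + 4601) = -31704*(-2376 + 4601) = -31704*2225 = -70541400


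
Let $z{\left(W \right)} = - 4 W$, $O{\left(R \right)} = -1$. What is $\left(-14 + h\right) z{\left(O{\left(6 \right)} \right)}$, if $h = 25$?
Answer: $44$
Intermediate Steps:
$\left(-14 + h\right) z{\left(O{\left(6 \right)} \right)} = \left(-14 + 25\right) \left(\left(-4\right) \left(-1\right)\right) = 11 \cdot 4 = 44$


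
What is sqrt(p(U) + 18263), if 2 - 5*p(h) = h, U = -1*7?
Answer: 34*sqrt(395)/5 ≈ 135.15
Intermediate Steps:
U = -7
p(h) = 2/5 - h/5
sqrt(p(U) + 18263) = sqrt((2/5 - 1/5*(-7)) + 18263) = sqrt((2/5 + 7/5) + 18263) = sqrt(9/5 + 18263) = sqrt(91324/5) = 34*sqrt(395)/5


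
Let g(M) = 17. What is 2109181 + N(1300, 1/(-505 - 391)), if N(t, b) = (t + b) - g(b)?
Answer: 1890975743/896 ≈ 2.1105e+6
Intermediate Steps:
N(t, b) = -17 + b + t (N(t, b) = (t + b) - 1*17 = (b + t) - 17 = -17 + b + t)
2109181 + N(1300, 1/(-505 - 391)) = 2109181 + (-17 + 1/(-505 - 391) + 1300) = 2109181 + (-17 + 1/(-896) + 1300) = 2109181 + (-17 - 1/896 + 1300) = 2109181 + 1149567/896 = 1890975743/896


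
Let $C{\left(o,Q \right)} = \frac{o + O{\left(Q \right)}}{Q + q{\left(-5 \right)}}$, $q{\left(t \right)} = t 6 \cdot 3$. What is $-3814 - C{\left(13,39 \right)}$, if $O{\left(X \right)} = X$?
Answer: $- \frac{194462}{51} \approx -3813.0$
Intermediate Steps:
$q{\left(t \right)} = 18 t$ ($q{\left(t \right)} = 6 t 3 = 18 t$)
$C{\left(o,Q \right)} = \frac{Q + o}{-90 + Q}$ ($C{\left(o,Q \right)} = \frac{o + Q}{Q + 18 \left(-5\right)} = \frac{Q + o}{Q - 90} = \frac{Q + o}{-90 + Q}$)
$-3814 - C{\left(13,39 \right)} = -3814 - \frac{39 + 13}{-90 + 39} = -3814 - \frac{1}{-51} \cdot 52 = -3814 - \left(- \frac{1}{51}\right) 52 = -3814 - - \frac{52}{51} = -3814 + \frac{52}{51} = - \frac{194462}{51}$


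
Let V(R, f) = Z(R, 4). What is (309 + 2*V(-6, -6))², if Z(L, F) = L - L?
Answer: 95481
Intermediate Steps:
Z(L, F) = 0
V(R, f) = 0
(309 + 2*V(-6, -6))² = (309 + 2*0)² = (309 + 0)² = 309² = 95481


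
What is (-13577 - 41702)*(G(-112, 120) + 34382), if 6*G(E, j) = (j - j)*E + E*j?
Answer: -1776777618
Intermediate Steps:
G(E, j) = E*j/6 (G(E, j) = ((j - j)*E + E*j)/6 = (0*E + E*j)/6 = (0 + E*j)/6 = (E*j)/6 = E*j/6)
(-13577 - 41702)*(G(-112, 120) + 34382) = (-13577 - 41702)*((1/6)*(-112)*120 + 34382) = -55279*(-2240 + 34382) = -55279*32142 = -1776777618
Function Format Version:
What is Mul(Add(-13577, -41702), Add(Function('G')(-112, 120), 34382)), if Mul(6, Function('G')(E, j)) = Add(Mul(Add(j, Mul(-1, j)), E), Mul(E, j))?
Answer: -1776777618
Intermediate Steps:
Function('G')(E, j) = Mul(Rational(1, 6), E, j) (Function('G')(E, j) = Mul(Rational(1, 6), Add(Mul(Add(j, Mul(-1, j)), E), Mul(E, j))) = Mul(Rational(1, 6), Add(Mul(0, E), Mul(E, j))) = Mul(Rational(1, 6), Add(0, Mul(E, j))) = Mul(Rational(1, 6), Mul(E, j)) = Mul(Rational(1, 6), E, j))
Mul(Add(-13577, -41702), Add(Function('G')(-112, 120), 34382)) = Mul(Add(-13577, -41702), Add(Mul(Rational(1, 6), -112, 120), 34382)) = Mul(-55279, Add(-2240, 34382)) = Mul(-55279, 32142) = -1776777618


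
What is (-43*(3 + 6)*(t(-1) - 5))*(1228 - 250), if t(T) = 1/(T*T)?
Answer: 1513944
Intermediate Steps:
t(T) = T⁻² (t(T) = 1/(T²) = T⁻²)
(-43*(3 + 6)*(t(-1) - 5))*(1228 - 250) = (-43*(3 + 6)*((-1)⁻² - 5))*(1228 - 250) = -387*(1 - 5)*978 = -387*(-4)*978 = -43*(-36)*978 = 1548*978 = 1513944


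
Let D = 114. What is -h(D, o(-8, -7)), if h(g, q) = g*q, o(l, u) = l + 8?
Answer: 0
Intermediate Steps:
o(l, u) = 8 + l
-h(D, o(-8, -7)) = -114*(8 - 8) = -114*0 = -1*0 = 0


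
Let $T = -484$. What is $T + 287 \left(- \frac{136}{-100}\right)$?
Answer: $- \frac{2342}{25} \approx -93.68$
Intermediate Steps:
$T + 287 \left(- \frac{136}{-100}\right) = -484 + 287 \left(- \frac{136}{-100}\right) = -484 + 287 \left(\left(-136\right) \left(- \frac{1}{100}\right)\right) = -484 + 287 \cdot \frac{34}{25} = -484 + \frac{9758}{25} = - \frac{2342}{25}$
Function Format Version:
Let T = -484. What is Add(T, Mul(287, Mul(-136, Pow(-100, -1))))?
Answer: Rational(-2342, 25) ≈ -93.680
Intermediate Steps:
Add(T, Mul(287, Mul(-136, Pow(-100, -1)))) = Add(-484, Mul(287, Mul(-136, Pow(-100, -1)))) = Add(-484, Mul(287, Mul(-136, Rational(-1, 100)))) = Add(-484, Mul(287, Rational(34, 25))) = Add(-484, Rational(9758, 25)) = Rational(-2342, 25)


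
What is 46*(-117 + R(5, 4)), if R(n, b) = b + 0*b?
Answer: -5198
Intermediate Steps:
R(n, b) = b (R(n, b) = b + 0 = b)
46*(-117 + R(5, 4)) = 46*(-117 + 4) = 46*(-113) = -5198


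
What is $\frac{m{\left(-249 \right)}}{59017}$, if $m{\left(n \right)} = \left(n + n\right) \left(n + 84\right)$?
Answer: $\frac{82170}{59017} \approx 1.3923$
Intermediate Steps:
$m{\left(n \right)} = 2 n \left(84 + n\right)$
$\frac{m{\left(-249 \right)}}{59017} = \frac{2 \left(-249\right) \left(84 - 249\right)}{59017} = 2 \left(-249\right) \left(-165\right) \frac{1}{59017} = 82170 \cdot \frac{1}{59017} = \frac{82170}{59017}$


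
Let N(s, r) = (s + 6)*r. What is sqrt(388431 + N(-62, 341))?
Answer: sqrt(369335) ≈ 607.73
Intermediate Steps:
N(s, r) = r*(6 + s) (N(s, r) = (6 + s)*r = r*(6 + s))
sqrt(388431 + N(-62, 341)) = sqrt(388431 + 341*(6 - 62)) = sqrt(388431 + 341*(-56)) = sqrt(388431 - 19096) = sqrt(369335)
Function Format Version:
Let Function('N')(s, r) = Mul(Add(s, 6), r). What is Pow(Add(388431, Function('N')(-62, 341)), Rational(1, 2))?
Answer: Pow(369335, Rational(1, 2)) ≈ 607.73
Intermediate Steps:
Function('N')(s, r) = Mul(r, Add(6, s)) (Function('N')(s, r) = Mul(Add(6, s), r) = Mul(r, Add(6, s)))
Pow(Add(388431, Function('N')(-62, 341)), Rational(1, 2)) = Pow(Add(388431, Mul(341, Add(6, -62))), Rational(1, 2)) = Pow(Add(388431, Mul(341, -56)), Rational(1, 2)) = Pow(Add(388431, -19096), Rational(1, 2)) = Pow(369335, Rational(1, 2))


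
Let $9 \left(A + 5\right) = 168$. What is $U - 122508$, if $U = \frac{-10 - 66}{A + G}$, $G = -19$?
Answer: $- \frac{489975}{4} \approx -1.2249 \cdot 10^{5}$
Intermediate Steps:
$A = \frac{41}{3}$ ($A = -5 + \frac{1}{9} \cdot 168 = -5 + \frac{56}{3} = \frac{41}{3} \approx 13.667$)
$U = \frac{57}{4}$ ($U = \frac{-10 - 66}{\frac{41}{3} - 19} = - \frac{76}{- \frac{16}{3}} = \left(-76\right) \left(- \frac{3}{16}\right) = \frac{57}{4} \approx 14.25$)
$U - 122508 = \frac{57}{4} - 122508 = - \frac{489975}{4}$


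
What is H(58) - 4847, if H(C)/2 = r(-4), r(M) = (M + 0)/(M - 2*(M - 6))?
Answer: -9695/2 ≈ -4847.5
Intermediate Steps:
r(M) = M/(12 - M) (r(M) = M/(M - 2*(-6 + M)) = M/(M + (12 - 2*M)) = M/(12 - M))
H(C) = -½ (H(C) = 2*(-1*(-4)/(-12 - 4)) = 2*(-1*(-4)/(-16)) = 2*(-1*(-4)*(-1/16)) = 2*(-¼) = -½)
H(58) - 4847 = -½ - 4847 = -9695/2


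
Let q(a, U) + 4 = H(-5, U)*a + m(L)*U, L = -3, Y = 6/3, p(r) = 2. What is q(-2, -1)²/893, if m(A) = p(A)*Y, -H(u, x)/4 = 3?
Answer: 256/893 ≈ 0.28667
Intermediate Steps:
H(u, x) = -12 (H(u, x) = -4*3 = -12)
Y = 2 (Y = 6*(⅓) = 2)
m(A) = 4 (m(A) = 2*2 = 4)
q(a, U) = -4 - 12*a + 4*U (q(a, U) = -4 + (-12*a + 4*U) = -4 - 12*a + 4*U)
q(-2, -1)²/893 = (-4 - 12*(-2) + 4*(-1))²/893 = (-4 + 24 - 4)²/893 = (1/893)*16² = (1/893)*256 = 256/893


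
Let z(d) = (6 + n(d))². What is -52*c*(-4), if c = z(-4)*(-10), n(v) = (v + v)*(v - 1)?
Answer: -4401280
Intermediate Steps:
n(v) = 2*v*(-1 + v) (n(v) = (2*v)*(-1 + v) = 2*v*(-1 + v))
z(d) = (6 + 2*d*(-1 + d))²
c = -21160 (c = (4*(3 - 4*(-1 - 4))²)*(-10) = (4*(3 - 4*(-5))²)*(-10) = (4*(3 + 20)²)*(-10) = (4*23²)*(-10) = (4*529)*(-10) = 2116*(-10) = -21160)
-52*c*(-4) = -52*(-21160)*(-4) = 1100320*(-4) = -4401280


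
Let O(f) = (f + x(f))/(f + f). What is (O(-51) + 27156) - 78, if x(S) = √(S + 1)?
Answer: 54157/2 - 5*I*√2/102 ≈ 27079.0 - 0.069324*I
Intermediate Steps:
x(S) = √(1 + S)
O(f) = (f + √(1 + f))/(2*f) (O(f) = (f + √(1 + f))/(f + f) = (f + √(1 + f))/((2*f)) = (f + √(1 + f))*(1/(2*f)) = (f + √(1 + f))/(2*f))
(O(-51) + 27156) - 78 = ((½)*(-51 + √(1 - 51))/(-51) + 27156) - 78 = ((½)*(-1/51)*(-51 + √(-50)) + 27156) - 78 = ((½)*(-1/51)*(-51 + 5*I*√2) + 27156) - 78 = ((½ - 5*I*√2/102) + 27156) - 78 = (54313/2 - 5*I*√2/102) - 78 = 54157/2 - 5*I*√2/102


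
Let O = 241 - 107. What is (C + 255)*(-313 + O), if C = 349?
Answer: -108116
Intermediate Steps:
O = 134
(C + 255)*(-313 + O) = (349 + 255)*(-313 + 134) = 604*(-179) = -108116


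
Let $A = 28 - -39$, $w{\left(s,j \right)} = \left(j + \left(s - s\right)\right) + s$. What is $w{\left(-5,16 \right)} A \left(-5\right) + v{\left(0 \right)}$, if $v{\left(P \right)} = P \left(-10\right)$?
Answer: $-3685$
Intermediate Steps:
$w{\left(s,j \right)} = j + s$ ($w{\left(s,j \right)} = \left(j + 0\right) + s = j + s$)
$v{\left(P \right)} = - 10 P$
$A = 67$ ($A = 28 + 39 = 67$)
$w{\left(-5,16 \right)} A \left(-5\right) + v{\left(0 \right)} = \left(16 - 5\right) 67 \left(-5\right) - 0 = 11 \left(-335\right) + 0 = -3685 + 0 = -3685$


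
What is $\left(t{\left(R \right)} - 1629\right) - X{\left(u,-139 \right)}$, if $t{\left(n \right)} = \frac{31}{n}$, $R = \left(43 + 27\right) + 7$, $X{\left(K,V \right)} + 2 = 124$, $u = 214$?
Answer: $- \frac{134796}{77} \approx -1750.6$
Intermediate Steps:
$X{\left(K,V \right)} = 122$ ($X{\left(K,V \right)} = -2 + 124 = 122$)
$R = 77$ ($R = 70 + 7 = 77$)
$\left(t{\left(R \right)} - 1629\right) - X{\left(u,-139 \right)} = \left(\frac{31}{77} - 1629\right) - 122 = - \frac{125402}{77} - 122 = - \frac{134796}{77}$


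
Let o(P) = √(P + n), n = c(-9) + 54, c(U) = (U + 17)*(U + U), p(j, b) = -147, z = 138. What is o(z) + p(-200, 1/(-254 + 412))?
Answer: -147 + 4*√3 ≈ -140.07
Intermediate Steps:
c(U) = 2*U*(17 + U) (c(U) = (17 + U)*(2*U) = 2*U*(17 + U))
n = -90 (n = 2*(-9)*(17 - 9) + 54 = 2*(-9)*8 + 54 = -144 + 54 = -90)
o(P) = √(-90 + P) (o(P) = √(P - 90) = √(-90 + P))
o(z) + p(-200, 1/(-254 + 412)) = √(-90 + 138) - 147 = √48 - 147 = 4*√3 - 147 = -147 + 4*√3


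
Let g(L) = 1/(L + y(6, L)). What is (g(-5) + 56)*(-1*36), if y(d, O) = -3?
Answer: -4023/2 ≈ -2011.5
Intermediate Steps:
g(L) = 1/(-3 + L) (g(L) = 1/(L - 3) = 1/(-3 + L))
(g(-5) + 56)*(-1*36) = (1/(-3 - 5) + 56)*(-1*36) = (1/(-8) + 56)*(-36) = (-⅛ + 56)*(-36) = (447/8)*(-36) = -4023/2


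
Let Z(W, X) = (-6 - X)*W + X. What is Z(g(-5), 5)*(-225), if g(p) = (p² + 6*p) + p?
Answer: -25875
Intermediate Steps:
g(p) = p² + 7*p
Z(W, X) = X + W*(-6 - X) (Z(W, X) = W*(-6 - X) + X = X + W*(-6 - X))
Z(g(-5), 5)*(-225) = (5 - (-30)*(7 - 5) - 1*(-5*(7 - 5))*5)*(-225) = (5 - (-30)*2 - 1*(-5*2)*5)*(-225) = (5 - 6*(-10) - 1*(-10)*5)*(-225) = (5 + 60 + 50)*(-225) = 115*(-225) = -25875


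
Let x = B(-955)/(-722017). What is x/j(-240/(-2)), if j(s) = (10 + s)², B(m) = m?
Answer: 191/2440417460 ≈ 7.8265e-8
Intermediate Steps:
x = 955/722017 (x = -955/(-722017) = -955*(-1/722017) = 955/722017 ≈ 0.0013227)
x/j(-240/(-2)) = 955/(722017*((10 - 240/(-2))²)) = 955/(722017*((10 - 240*(-1)/2)²)) = 955/(722017*((10 - 60*(-2))²)) = 955/(722017*((10 + 120)²)) = 955/(722017*(130²)) = (955/722017)/16900 = (955/722017)*(1/16900) = 191/2440417460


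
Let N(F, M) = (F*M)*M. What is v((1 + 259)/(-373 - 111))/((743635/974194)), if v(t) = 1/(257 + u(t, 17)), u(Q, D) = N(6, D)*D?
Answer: 974194/22111986725 ≈ 4.4057e-5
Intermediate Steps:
N(F, M) = F*M²
u(Q, D) = 6*D³ (u(Q, D) = (6*D²)*D = 6*D³)
v(t) = 1/29735 (v(t) = 1/(257 + 6*17³) = 1/(257 + 6*4913) = 1/(257 + 29478) = 1/29735)
v((1 + 259)/(-373 - 111))/((743635/974194)) = 1/(29735*((743635/974194))) = 1/(29735*((743635*(1/974194)))) = 1/(29735*(743635/974194)) = (1/29735)*(974194/743635) = 974194/22111986725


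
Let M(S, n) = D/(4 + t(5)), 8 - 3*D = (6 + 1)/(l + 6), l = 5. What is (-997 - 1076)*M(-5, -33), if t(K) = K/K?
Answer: -55971/55 ≈ -1017.7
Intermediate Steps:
t(K) = 1
D = 27/11 (D = 8/3 - (6 + 1)/(3*(5 + 6)) = 8/3 - 7/(3*11) = 8/3 - ⅓*7/11 = 8/3 - 7/33 = 27/11 ≈ 2.4545)
M(S, n) = 27/55 (M(S, n) = 27/(11*(4 + 1)) = (27/11)/5 = (27/11)*(⅕) = 27/55)
(-997 - 1076)*M(-5, -33) = (-997 - 1076)*(27/55) = -2073*27/55 = -55971/55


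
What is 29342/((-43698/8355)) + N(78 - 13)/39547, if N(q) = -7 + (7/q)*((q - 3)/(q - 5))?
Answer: -3150888864270289/561640561950 ≈ -5610.1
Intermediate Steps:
N(q) = -7 + 7*(-3 + q)/(q*(-5 + q)) (N(q) = -7 + (7/q)*((-3 + q)/(-5 + q)) = -7 + 7*(-3 + q)/(q*(-5 + q)))
29342/((-43698/8355)) + N(78 - 13)/39547 = 29342/((-43698/8355)) + (7*(-3 - (78 - 13)² + 6*(78 - 13))/((78 - 13)*(-5 + (78 - 13))))/39547 = 29342/((-43698*1/8355)) + (7*(-3 - 1*65² + 6*65)/(65*(-5 + 65)))*(1/39547) = 29342/(-14566/2785) + (7*(1/65)*(-3 - 1*4225 + 390)/60)*(1/39547) = 29342*(-2785/14566) + (7*(1/65)*(1/60)*(-3 - 4225 + 390))*(1/39547) = -40858735/7283 + (7*(1/65)*(1/60)*(-3838))*(1/39547) = -40858735/7283 - 13433/1950*1/39547 = -40858735/7283 - 13433/77116650 = -3150888864270289/561640561950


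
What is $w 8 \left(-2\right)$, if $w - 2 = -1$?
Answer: $-16$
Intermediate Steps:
$w = 1$ ($w = 2 - 1 = 1$)
$w 8 \left(-2\right) = 1 \cdot 8 \left(-2\right) = 8 \left(-2\right) = -16$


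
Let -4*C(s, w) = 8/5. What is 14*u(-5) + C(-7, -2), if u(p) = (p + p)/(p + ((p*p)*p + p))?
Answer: 86/135 ≈ 0.63704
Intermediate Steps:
C(s, w) = -2/5
u(p) = 2*p/(p**3 + 2*p) (u(p) = (2*p)/(p + (p**2*p + p)) = (2*p)/(p + (p**3 + p)) = (2*p)/(p + (p + p**3)) = (2*p)/(p**3 + 2*p) = 2*p/(p**3 + 2*p))
14*u(-5) + C(-7, -2) = 14*(2/(2 + (-5)**2)) - 2/5 = 14*(2/(2 + 25)) - 2/5 = 14*(2/27) - 2/5 = 28/27 - 2/5 = 86/135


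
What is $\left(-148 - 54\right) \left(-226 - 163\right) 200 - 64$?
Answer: $15715536$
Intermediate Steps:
$\left(-148 - 54\right) \left(-226 - 163\right) 200 - 64 = \left(-202\right) \left(-389\right) 200 - 64 = 78578 \cdot 200 - 64 = 15715600 - 64 = 15715536$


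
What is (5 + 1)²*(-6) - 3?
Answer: -219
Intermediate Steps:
(5 + 1)²*(-6) - 3 = 6²*(-6) - 3 = 36*(-6) - 3 = -216 - 3 = -219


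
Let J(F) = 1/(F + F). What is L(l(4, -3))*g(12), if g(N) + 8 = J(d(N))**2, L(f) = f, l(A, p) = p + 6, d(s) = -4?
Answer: -1533/64 ≈ -23.953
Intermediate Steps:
l(A, p) = 6 + p
J(F) = 1/(2*F)
g(N) = -511/64 (g(N) = -8 + ((1/2)/(-4))**2 = -8 + ((1/2)*(-1/4))**2 = -8 + (-1/8)**2 = -8 + 1/64 = -511/64)
L(l(4, -3))*g(12) = (6 - 3)*(-511/64) = 3*(-511/64) = -1533/64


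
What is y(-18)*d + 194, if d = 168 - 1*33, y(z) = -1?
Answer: 59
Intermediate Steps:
d = 135 (d = 168 - 33 = 135)
y(-18)*d + 194 = -1*135 + 194 = -135 + 194 = 59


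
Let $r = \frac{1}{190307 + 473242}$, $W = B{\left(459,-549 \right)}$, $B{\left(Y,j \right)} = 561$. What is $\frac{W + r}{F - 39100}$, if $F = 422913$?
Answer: $\frac{372250990}{254678732337} \approx 0.0014616$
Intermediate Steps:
$W = 561$
$r = \frac{1}{663549} \approx 1.507 \cdot 10^{-6}$
$\frac{W + r}{F - 39100} = \frac{561 + \frac{1}{663549}}{422913 - 39100} = \frac{372250990}{663549 \cdot 383813} = \frac{372250990}{663549} \cdot \frac{1}{383813} = \frac{372250990}{254678732337}$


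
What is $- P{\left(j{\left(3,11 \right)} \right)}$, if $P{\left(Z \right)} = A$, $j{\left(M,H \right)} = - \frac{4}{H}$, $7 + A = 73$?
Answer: $-66$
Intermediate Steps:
$A = 66$ ($A = -7 + 73 = 66$)
$P{\left(Z \right)} = 66$
$- P{\left(j{\left(3,11 \right)} \right)} = \left(-1\right) 66 = -66$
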